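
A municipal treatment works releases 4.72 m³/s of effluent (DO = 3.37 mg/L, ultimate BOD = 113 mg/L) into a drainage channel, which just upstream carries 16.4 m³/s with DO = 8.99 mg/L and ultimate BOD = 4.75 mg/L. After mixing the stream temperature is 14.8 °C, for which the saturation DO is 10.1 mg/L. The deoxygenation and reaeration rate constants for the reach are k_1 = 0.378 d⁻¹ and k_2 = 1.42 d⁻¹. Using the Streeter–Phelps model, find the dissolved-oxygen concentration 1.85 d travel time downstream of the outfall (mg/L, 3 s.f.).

Mixed DO = (16.4×8.99 + 4.72×3.37)/(16.4+4.72) = 163.3/21.12 = 7.734 mg/L.
Mixed L₀ = (16.4×4.75 + 4.72×113)/(21.12) = 611.3/21.12 = 28.94 mg/L.
Initial deficit D₀ = C_s − DO₀ = 10.1 − 7.734 = 2.366 mg/L.
D(1.85) = [0.378×28.94/(1.42−0.378)](e^(−0.378×1.85) − e^(−1.42×1.85)) + 2.366 e^(−1.42×1.85)
= 10.50 × (0.4969 − 0.07230) + 2.366 × 0.07230 = 4.629 mg/L.
DO = 10.1 − 4.629 = 5.471 mg/L.

DO ≈ 5.47 mg/L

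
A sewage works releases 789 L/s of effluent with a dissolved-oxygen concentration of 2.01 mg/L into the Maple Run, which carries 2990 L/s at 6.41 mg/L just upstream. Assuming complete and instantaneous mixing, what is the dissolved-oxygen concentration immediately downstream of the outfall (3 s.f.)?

Flow-weighted mixing: C = (Q_r C_r + Q_w C_w)/(Q_r + Q_w)
= (2990×6.41 + 789×2.01)/(2990 + 789) = 20750/3779 = 5.491 mg/L.

5.49 mg/L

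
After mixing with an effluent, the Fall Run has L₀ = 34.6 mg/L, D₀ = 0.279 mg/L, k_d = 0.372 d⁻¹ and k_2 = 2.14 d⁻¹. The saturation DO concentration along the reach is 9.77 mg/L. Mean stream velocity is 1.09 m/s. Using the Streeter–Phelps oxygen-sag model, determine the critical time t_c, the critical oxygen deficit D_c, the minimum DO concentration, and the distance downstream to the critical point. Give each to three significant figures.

t_c ≈ 0.968 d; D_c ≈ 4.20 mg/L; min DO ≈ 5.57 mg/L; x_c ≈ 91.1 km

At the critical point dD/dt = 0, so k_d L₀ e^(−k_d t) = k_2 D. Substituting D(t) from the Streeter–Phelps equation and solving for t gives
t_c = ln[(k_2/k_d)(1 − D₀(k_2−k_d)/(k_d L₀))] / (k_2−k_d).
Here k_2−k_d = 1.768 d⁻¹ and 1 − D₀(k_2−k_d)/(k_d L₀) = 1 − 0.279×1.768/(0.372×34.6) = 0.9617, so
t_c = ln(5.753 × 0.9617) / 1.768 = 1.711 / 1.768 = 0.9675 d.
L(t_c) = L₀ e^(−k_d t_c) = 34.6 × 0.6977 = 24.14 mg/L, and at the critical point k_2 D_c = k_d L, so D_c = (0.372/2.14) × 24.14 = 4.197 mg/L.
Minimum DO = C_s − D_c = 9.77 − 4.197 = 5.573 mg/L.
x_c = v t_c = 1.09 m/s × 0.9675 d × 86400 s/d = 91120 m ≈ 91.1 km.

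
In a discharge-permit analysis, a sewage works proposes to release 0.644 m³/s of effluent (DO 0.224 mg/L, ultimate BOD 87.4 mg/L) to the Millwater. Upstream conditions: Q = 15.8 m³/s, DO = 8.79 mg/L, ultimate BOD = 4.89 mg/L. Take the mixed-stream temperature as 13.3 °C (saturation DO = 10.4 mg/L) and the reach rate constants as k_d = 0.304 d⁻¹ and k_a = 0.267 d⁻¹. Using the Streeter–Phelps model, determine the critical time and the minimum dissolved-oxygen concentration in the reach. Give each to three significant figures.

t_c ≈ 2.73 d; minimum DO ≈ 6.37 mg/L

Mixed DO = (15.8×8.79 + 0.644×0.224)/(15.8+0.644) = 139.0/16.44 = 8.455 mg/L.
Mixed L₀ = (15.8×4.89 + 0.644×87.4)/(16.44) = 133.5/16.44 = 8.121 mg/L.
Initial deficit D₀ = C_s − DO₀ = 10.4 − 8.455 = 1.945 mg/L.
t_c = (1/-0.03700) ln[(0.267/0.304)(1 − 1.945×-0.03700/(0.304×8.121))] = -27.03 × ln(0.9039) = 2.731 d.
D_c = (0.304/0.267) × 8.121 × e^(−0.304×2.731) = 1.139 × 8.121 × 0.4360 = 4.031 mg/L.
Minimum DO = 10.4 − 4.031 = 6.369 mg/L.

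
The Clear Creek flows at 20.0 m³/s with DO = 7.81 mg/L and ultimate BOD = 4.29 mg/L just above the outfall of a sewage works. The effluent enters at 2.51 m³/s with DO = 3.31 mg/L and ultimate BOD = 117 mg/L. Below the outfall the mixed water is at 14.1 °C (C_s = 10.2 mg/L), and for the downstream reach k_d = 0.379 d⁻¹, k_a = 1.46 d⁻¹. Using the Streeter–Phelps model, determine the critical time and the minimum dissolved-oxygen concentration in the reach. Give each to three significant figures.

Mixed DO = (20.0×7.81 + 2.51×3.31)/(20.0+2.51) = 164.5/22.51 = 7.308 mg/L.
Mixed L₀ = (20.0×4.29 + 2.51×117)/(22.51) = 379.5/22.51 = 16.86 mg/L.
Initial deficit D₀ = C_s − DO₀ = 10.2 − 7.308 = 2.892 mg/L.
t_c = (1/1.081) ln[(1.46/0.379)(1 − 2.892×1.081/(0.379×16.86))] = 0.9251 × ln(1.967) = 0.6260 d.
D_c = (0.379/1.46) × 16.86 × e^(−0.379×0.6260) = 0.2596 × 16.86 × 0.7888 = 3.452 mg/L.
Minimum DO = 10.2 − 3.452 = 6.748 mg/L.

t_c ≈ 0.626 d; minimum DO ≈ 6.75 mg/L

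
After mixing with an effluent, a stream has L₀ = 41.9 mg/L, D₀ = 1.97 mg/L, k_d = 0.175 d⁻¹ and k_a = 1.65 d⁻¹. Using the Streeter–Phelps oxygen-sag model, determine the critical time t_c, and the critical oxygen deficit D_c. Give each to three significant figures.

t_c ≈ 1.18 d; D_c ≈ 3.62 mg/L

At the critical point dD/dt = 0, so k_d L₀ e^(−k_d t) = k_a D. Substituting D(t) from the Streeter–Phelps equation and solving for t gives
t_c = ln[(k_a/k_d)(1 − D₀(k_a−k_d)/(k_d L₀))] / (k_a−k_d).
Here k_a−k_d = 1.475 d⁻¹ and 1 − D₀(k_a−k_d)/(k_d L₀) = 1 − 1.97×1.475/(0.175×41.9) = 0.6037, so
t_c = ln(9.429 × 0.6037) / 1.475 = 1.739 / 1.475 = 1.179 d.
L(t_c) = L₀ e^(−k_d t_c) = 41.9 × 0.8136 = 34.09 mg/L, and at the critical point k_a D_c = k_d L, so D_c = (0.175/1.65) × 34.09 = 3.615 mg/L.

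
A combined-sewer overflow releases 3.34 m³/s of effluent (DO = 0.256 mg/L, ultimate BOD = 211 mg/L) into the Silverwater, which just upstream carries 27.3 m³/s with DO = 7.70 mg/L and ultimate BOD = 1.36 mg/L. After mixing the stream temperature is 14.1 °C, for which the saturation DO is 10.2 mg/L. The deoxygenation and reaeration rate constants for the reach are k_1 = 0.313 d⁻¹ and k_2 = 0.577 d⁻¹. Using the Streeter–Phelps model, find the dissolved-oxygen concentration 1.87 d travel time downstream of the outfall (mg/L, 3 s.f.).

DO ≈ 2.85 mg/L

Mixed DO = (27.3×7.70 + 3.34×0.256)/(27.3+3.34) = 211.1/30.64 = 6.889 mg/L.
Mixed L₀ = (27.3×1.36 + 3.34×211)/(30.64) = 741.9/30.64 = 24.21 mg/L.
Initial deficit D₀ = C_s − DO₀ = 10.2 − 6.889 = 3.311 mg/L.
D(1.87) = [0.313×24.21/(0.577−0.313)](e^(−0.313×1.87) − e^(−0.577×1.87)) + 3.311 e^(−0.577×1.87)
= 28.71 × (0.5569 − 0.3399) + 3.311 × 0.3399 = 7.355 mg/L.
DO = 10.2 − 7.355 = 2.845 mg/L.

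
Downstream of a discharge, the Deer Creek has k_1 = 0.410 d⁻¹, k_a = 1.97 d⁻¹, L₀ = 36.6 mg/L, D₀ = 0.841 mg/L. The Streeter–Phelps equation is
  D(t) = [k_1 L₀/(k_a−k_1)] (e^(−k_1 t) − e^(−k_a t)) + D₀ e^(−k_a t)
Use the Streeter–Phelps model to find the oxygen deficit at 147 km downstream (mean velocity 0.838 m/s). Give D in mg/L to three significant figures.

Travel time t = x/v = 147 km / (0.838 m/s) = 147000 m / 0.838 m/s = 175400 s = 2.030 d.
k_1 L₀/(k_a−k_1) = 0.410×36.6/(1.97−0.410) = 15.01/1.560 = 9.619 mg/L.
e^(−k_1 t) = e^(−0.410×2.030) = 0.4350; e^(−k_a t) = e^(−1.97×2.030) = 0.01832.
D = 9.619 × (0.4350 − 0.01832) + 0.841 × 0.01832 = 4.008 + 0.01541 = 4.023 mg/L.

D ≈ 4.02 mg/L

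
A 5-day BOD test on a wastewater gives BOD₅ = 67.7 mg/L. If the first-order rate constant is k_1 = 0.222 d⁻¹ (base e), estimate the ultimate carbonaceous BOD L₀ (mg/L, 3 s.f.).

L₀ ≈ 101 mg/L

BOD₅ = L₀(1 − e^(−5k_1)) ⇒ L₀ = BOD₅ / (1 − e^(−5×0.222))
= 67.7 / (1 − 0.3296) = 67.7 / 0.6704 = 101.0 mg/L.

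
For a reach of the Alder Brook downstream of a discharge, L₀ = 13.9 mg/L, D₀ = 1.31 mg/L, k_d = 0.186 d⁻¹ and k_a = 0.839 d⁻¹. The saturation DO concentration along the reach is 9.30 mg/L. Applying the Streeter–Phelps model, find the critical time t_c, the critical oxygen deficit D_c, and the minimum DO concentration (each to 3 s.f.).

t_c ≈ 1.69 d; D_c ≈ 2.25 mg/L; min DO ≈ 7.05 mg/L

t_c = [1/(k_a−k_d)] ln[(k_a/k_d)(1 − D₀(k_a−k_d)/(k_d L₀))]
= [1/(0.839−0.186)] ln[(0.839/0.186)(1 − 1.31×0.6530/(0.186×13.9))]
= (1/0.6530) ln[4.511 × 0.6691] = 1.531 × ln(3.018) = 1.531 × 1.105 = 1.692 d.
D_c = (k_d/k_a) L₀ e^(−k_d t_c) = (0.186/0.839) × 13.9 × e^(−0.186×1.692) = 0.2217 × 13.9 × 0.7300 = 2.250 mg/L.
Minimum DO = C_s − D_c = 9.30 − 2.250 = 7.050 mg/L.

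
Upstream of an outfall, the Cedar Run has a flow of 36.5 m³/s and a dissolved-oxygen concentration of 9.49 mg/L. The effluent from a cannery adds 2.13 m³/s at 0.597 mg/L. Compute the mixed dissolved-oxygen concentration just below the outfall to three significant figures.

Flow-weighted mixing: C = (Q_r C_r + Q_w C_w)/(Q_r + Q_w)
= (36.5×9.49 + 2.13×0.597)/(36.5 + 2.13) = 347.7/38.63 = 9.000 mg/L.

9.00 mg/L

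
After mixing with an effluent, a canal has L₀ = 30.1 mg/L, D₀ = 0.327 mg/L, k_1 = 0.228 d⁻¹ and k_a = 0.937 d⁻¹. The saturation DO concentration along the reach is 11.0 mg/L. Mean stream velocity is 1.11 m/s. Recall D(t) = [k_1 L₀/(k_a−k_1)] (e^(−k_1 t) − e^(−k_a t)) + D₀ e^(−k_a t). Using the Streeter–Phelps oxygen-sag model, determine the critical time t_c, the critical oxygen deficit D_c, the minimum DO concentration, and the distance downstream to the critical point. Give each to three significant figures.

t_c ≈ 1.94 d; D_c ≈ 4.70 mg/L; min DO ≈ 6.30 mg/L; x_c ≈ 187 km

At the critical point dD/dt = 0, so k_1 L₀ e^(−k_1 t) = k_a D. Substituting D(t) from the Streeter–Phelps equation and solving for t gives
t_c = ln[(k_a/k_1)(1 − D₀(k_a−k_1)/(k_1 L₀))] / (k_a−k_1).
Here k_a−k_1 = 0.7090 d⁻¹ and 1 − D₀(k_a−k_1)/(k_1 L₀) = 1 − 0.327×0.7090/(0.228×30.1) = 0.9662, so
t_c = ln(4.110 × 0.9662) / 0.7090 = 1.379 / 0.7090 = 1.945 d.
D_c = (k_1/k_a) L₀ e^(−k_1 t_c) = (0.228/0.937) × 30.1 × e^(−0.228×1.945) = 0.2433 × 30.1 × 0.6418 = 4.701 mg/L.
Minimum DO = C_s − D_c = 11.0 − 4.701 = 6.299 mg/L.
x_c = v t_c = 1.11 m/s × 1.945 d × 86400 s/d = 186500 m ≈ 187 km.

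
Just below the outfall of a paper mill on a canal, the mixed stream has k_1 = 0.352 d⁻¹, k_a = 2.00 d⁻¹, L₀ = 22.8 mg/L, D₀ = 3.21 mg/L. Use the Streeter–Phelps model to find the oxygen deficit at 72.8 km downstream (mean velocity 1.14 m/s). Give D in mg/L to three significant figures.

D ≈ 3.38 mg/L

Travel time t = x/v = 72.8 km / (1.14 m/s) = 72800 m / 1.14 m/s = 63860 s = 0.7391 d.
k_1 L₀/(k_a−k_1) = 0.352×22.8/(2.00−0.352) = 8.026/1.648 = 4.870 mg/L.
e^(−k_1 t) = e^(−0.352×0.7391) = 0.7709; e^(−k_a t) = e^(−2.00×0.7391) = 0.2280.
D = 4.870 × (0.7709 − 0.2280) + 3.21 × 0.2280 = 2.644 + 0.7320 = 3.376 mg/L.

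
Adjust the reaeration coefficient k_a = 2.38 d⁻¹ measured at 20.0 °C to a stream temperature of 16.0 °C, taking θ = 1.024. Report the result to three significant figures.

k_a(T₂) = k_a(T₁) · θ^(T₂−T₁) = 2.38 × 1.024^(16.0−20.0)
= 2.38 × 1.024^-4.00 = 2.38 × 0.9095 = 2.165 d⁻¹.

k_a ≈ 2.16 d⁻¹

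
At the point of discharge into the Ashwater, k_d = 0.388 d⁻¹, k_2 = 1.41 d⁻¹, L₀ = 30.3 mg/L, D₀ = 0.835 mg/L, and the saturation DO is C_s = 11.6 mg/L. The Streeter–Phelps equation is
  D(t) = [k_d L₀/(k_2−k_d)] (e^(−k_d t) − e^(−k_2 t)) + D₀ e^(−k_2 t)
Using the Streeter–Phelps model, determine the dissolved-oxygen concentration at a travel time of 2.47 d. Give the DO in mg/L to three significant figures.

DO ≈ 7.52 mg/L

k_d L₀/(k_2−k_d) = 0.388×30.3/(1.41−0.388) = 11.76/1.022 = 11.50 mg/L.
e^(−k_d t) = e^(−0.388×2.470) = 0.3835; e^(−k_2 t) = e^(−1.41×2.470) = 0.03072.
D = 11.50 × (0.3835 − 0.03072) + 0.835 × 0.03072 = 4.058 + 0.02565 = 4.084 mg/L.
DO = C_s − D = 11.6 − 4.084 = 7.516 mg/L.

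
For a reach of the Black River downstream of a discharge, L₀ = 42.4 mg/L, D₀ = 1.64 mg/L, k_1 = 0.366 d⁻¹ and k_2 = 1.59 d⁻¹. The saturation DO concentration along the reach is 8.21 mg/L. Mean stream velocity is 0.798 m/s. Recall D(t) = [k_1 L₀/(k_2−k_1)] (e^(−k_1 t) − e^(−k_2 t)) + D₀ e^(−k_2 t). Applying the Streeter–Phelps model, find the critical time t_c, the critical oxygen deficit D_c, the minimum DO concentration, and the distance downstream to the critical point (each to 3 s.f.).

t_c ≈ 1.09 d; D_c ≈ 6.56 mg/L; min DO ≈ 1.65 mg/L; x_c ≈ 74.9 km

With k_2/k_1 = 4.344 and 1 − D₀(k_2−k_1)/(k_1 L₀) = 0.8706,
t_c = ln(4.344 × 0.8706) / (1.59 − 0.366) = ln(3.782) / 1.224 = 1.330/1.224 = 1.087 d.
D_c = (k_1/k_2) L₀ e^(−k_1 t_c) = (0.366/1.59) × 42.4 × e^(−0.366×1.087) = 0.2302 × 42.4 × 0.6718 = 6.557 mg/L.
Minimum DO = C_s − D_c = 8.21 − 6.557 = 1.653 mg/L.
x_c = v t_c = 0.798 m/s × 1.087 d × 86400 s/d = 74940 m ≈ 74.9 km.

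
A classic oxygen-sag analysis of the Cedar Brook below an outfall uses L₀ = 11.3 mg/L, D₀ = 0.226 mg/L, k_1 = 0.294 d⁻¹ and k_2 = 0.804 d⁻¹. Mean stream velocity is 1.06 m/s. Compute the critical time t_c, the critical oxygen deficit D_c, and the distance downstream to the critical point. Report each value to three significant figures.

t_c ≈ 1.90 d; D_c ≈ 2.36 mg/L; x_c ≈ 174 km

With k_2/k_1 = 2.735 and 1 − D₀(k_2−k_1)/(k_1 L₀) = 0.9653,
t_c = ln(2.735 × 0.9653) / (0.804 − 0.294) = ln(2.640) / 0.5100 = 0.9707/0.5100 = 1.903 d.
L(t_c) = L₀ e^(−k_1 t_c) = 11.3 × 0.5714 = 6.457 mg/L, and at the critical point k_2 D_c = k_1 L, so D_c = (0.294/0.804) × 6.457 = 2.361 mg/L.
x_c = v t_c = 1.06 m/s × 1.903 d × 86400 s/d = 174300 m ≈ 174 km.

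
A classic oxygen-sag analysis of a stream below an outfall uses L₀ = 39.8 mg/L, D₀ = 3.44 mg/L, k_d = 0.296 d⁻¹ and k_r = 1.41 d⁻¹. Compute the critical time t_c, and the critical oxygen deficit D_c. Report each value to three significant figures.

t_c ≈ 1.05 d; D_c ≈ 6.13 mg/L

With k_r/k_d = 4.764 and 1 − D₀(k_r−k_d)/(k_d L₀) = 0.6747,
t_c = ln(4.764 × 0.6747) / (1.41 − 0.296) = ln(3.214) / 1.114 = 1.168/1.114 = 1.048 d.
L(t_c) = L₀ e^(−k_d t_c) = 39.8 × 0.7333 = 29.18 mg/L, and at the critical point k_r D_c = k_d L, so D_c = (0.296/1.41) × 29.18 = 6.127 mg/L.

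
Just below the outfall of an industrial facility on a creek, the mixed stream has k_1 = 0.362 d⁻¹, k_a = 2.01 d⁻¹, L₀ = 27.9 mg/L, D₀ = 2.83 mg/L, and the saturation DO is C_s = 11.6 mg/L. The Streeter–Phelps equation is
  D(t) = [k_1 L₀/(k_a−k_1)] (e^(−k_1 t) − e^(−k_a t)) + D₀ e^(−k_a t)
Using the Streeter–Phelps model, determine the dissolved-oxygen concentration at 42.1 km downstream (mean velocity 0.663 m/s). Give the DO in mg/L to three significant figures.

Travel time t = x/v = 42.1 km / (0.663 m/s) = 42100 m / 0.663 m/s = 63500 s = 0.7349 d.
k_1 L₀/(k_a−k_1) = 0.362×27.9/(2.01−0.362) = 10.10/1.648 = 6.129 mg/L.
e^(−k_1 t) = e^(−0.362×0.7349) = 0.7664; e^(−k_a t) = e^(−2.01×0.7349) = 0.2283.
D = 6.129 × (0.7664 − 0.2283) + 2.83 × 0.2283 = 3.298 + 0.6460 = 3.944 mg/L.
DO = C_s − D = 11.6 − 3.944 = 7.656 mg/L.

DO ≈ 7.66 mg/L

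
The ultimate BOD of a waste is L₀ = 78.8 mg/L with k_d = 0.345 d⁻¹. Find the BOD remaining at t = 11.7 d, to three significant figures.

L ≈ 1.39 mg/L

L_t = L₀ e^(−k_d t) = 78.8 × e^(−0.345×11.7) = 78.8 × 0.01766 = 1.392 mg/L.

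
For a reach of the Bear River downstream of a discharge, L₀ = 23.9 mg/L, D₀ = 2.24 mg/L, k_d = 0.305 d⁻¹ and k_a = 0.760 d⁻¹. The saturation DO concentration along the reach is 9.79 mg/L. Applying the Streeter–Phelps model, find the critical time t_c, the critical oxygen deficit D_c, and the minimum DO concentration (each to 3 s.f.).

t_c ≈ 1.68 d; D_c ≈ 5.75 mg/L; min DO ≈ 4.04 mg/L

At the critical point dD/dt = 0, so k_d L₀ e^(−k_d t) = k_a D. Substituting D(t) from the Streeter–Phelps equation and solving for t gives
t_c = ln[(k_a/k_d)(1 − D₀(k_a−k_d)/(k_d L₀))] / (k_a−k_d).
Here k_a−k_d = 0.4550 d⁻¹ and 1 − D₀(k_a−k_d)/(k_d L₀) = 1 − 2.24×0.4550/(0.305×23.9) = 0.8602, so
t_c = ln(2.492 × 0.8602) / 0.4550 = 0.7624 / 0.4550 = 1.676 d.
D_c = (k_d/k_a) L₀ e^(−k_d t_c) = (0.305/0.760) × 23.9 × e^(−0.305×1.676) = 0.4013 × 23.9 × 0.5999 = 5.754 mg/L.
Minimum DO = C_s − D_c = 9.79 − 5.754 = 4.036 mg/L.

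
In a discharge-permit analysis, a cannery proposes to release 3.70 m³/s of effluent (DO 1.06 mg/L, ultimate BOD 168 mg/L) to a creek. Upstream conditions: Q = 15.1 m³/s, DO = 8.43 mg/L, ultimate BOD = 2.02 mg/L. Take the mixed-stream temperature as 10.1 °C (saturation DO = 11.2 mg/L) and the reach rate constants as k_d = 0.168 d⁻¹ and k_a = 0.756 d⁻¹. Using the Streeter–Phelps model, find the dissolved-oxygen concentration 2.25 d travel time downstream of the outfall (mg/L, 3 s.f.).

DO ≈ 5.45 mg/L

Mixed DO = (15.1×8.43 + 3.70×1.06)/(15.1+3.70) = 131.2/18.80 = 6.980 mg/L.
Mixed L₀ = (15.1×2.02 + 3.70×168)/(18.80) = 652.1/18.80 = 34.69 mg/L.
Initial deficit D₀ = C_s − DO₀ = 11.2 − 6.980 = 4.220 mg/L.
D(2.25) = [0.168×34.69/(0.756−0.168)](e^(−0.168×2.25) − e^(−0.756×2.25)) + 4.220 e^(−0.756×2.25)
= 9.910 × (0.6852 − 0.1825) + 4.220 × 0.1825 = 5.752 mg/L.
DO = 11.2 − 5.752 = 5.448 mg/L.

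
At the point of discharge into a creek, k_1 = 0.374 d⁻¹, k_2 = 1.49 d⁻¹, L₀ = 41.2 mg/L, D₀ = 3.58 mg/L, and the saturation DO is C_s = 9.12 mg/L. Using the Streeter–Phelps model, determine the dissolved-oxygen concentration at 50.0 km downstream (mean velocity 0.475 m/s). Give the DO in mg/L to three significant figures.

DO ≈ 2.03 mg/L

Travel time t = x/v = 50.0 km / (0.475 m/s) = 50000 m / 0.475 m/s = 105300 s = 1.218 d.
k_1 L₀/(k_2−k_1) = 0.374×41.2/(1.49−0.374) = 15.41/1.116 = 13.81 mg/L.
e^(−k_1 t) = e^(−0.374×1.218) = 0.6340; e^(−k_2 t) = e^(−1.49×1.218) = 0.1628.
D = 13.81 × (0.6340 − 0.1628) + 3.58 × 0.1628 = 6.507 + 0.5828 = 7.089 mg/L.
DO = C_s − D = 9.12 − 7.089 = 2.031 mg/L.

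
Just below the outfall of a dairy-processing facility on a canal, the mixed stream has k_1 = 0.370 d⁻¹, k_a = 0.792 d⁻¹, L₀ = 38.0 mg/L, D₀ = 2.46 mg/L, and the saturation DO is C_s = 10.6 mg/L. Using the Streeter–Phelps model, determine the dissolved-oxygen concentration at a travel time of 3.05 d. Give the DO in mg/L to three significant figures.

k_1 L₀/(k_a−k_1) = 0.370×38.0/(0.792−0.370) = 14.06/0.4220 = 33.32 mg/L.
e^(−k_1 t) = e^(−0.370×3.050) = 0.3235; e^(−k_a t) = e^(−0.792×3.050) = 0.08931.
D = 33.32 × (0.3235 − 0.08931) + 2.46 × 0.08931 = 7.803 + 0.2197 = 8.023 mg/L.
DO = C_s − D = 10.6 − 8.023 = 2.577 mg/L.

DO ≈ 2.58 mg/L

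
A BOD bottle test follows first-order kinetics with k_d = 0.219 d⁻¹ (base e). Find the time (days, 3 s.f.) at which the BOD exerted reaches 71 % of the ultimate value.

t ≈ 5.65 d

y/L₀ = 1 − e^(−k_d t) = 0.71 ⇒ e^(−k_d t) = 0.290
t = −ln(0.290) / 0.219 = 1.238 / 0.219 = 5.652 d.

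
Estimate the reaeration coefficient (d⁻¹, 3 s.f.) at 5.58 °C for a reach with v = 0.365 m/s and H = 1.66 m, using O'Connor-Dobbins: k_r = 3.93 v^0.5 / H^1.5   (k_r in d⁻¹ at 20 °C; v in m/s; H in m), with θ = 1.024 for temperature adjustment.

k_r(20) = 3.93 × 0.365^0.5 / 1.66^1.5 = 3.93 × 0.6042 / 2.139 = 1.110 d⁻¹.
k_r(5.58) = 1.110 × 1.024^(5.58−20) = 1.110 × 0.7104 = 0.7886 d⁻¹.

k_r ≈ 0.789 d⁻¹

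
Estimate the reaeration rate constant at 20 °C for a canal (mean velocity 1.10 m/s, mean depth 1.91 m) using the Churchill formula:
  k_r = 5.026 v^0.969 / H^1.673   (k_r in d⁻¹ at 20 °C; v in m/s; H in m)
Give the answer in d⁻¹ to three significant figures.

k_r ≈ 1.87 d⁻¹

k_r = 5.026 × 1.10^0.969 / 1.91^1.673 = 5.026 × 1.097 / 2.952 = 1.867 d⁻¹.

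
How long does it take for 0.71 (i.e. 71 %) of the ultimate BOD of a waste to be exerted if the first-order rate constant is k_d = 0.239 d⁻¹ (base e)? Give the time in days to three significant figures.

t ≈ 5.18 d

y/L₀ = 1 − e^(−k_d t) = 0.71 ⇒ e^(−k_d t) = 0.290
t = −ln(0.290) / 0.239 = 1.238 / 0.239 = 5.179 d.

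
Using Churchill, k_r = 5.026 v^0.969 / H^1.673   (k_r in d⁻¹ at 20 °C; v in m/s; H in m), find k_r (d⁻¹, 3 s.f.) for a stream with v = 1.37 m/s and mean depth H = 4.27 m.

k_r = 5.026 × 1.37^0.969 / 4.27^1.673 = 5.026 × 1.357 / 11.34 = 0.6012 d⁻¹.

k_r ≈ 0.601 d⁻¹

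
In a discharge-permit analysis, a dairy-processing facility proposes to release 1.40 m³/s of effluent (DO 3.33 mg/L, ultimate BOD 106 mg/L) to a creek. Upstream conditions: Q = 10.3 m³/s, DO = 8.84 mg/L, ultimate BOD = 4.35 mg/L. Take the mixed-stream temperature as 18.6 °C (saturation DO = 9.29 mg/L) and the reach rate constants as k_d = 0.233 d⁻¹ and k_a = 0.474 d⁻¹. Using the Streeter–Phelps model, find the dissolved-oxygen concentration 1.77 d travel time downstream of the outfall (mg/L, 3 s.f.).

Mixed DO = (10.3×8.84 + 1.40×3.33)/(10.3+1.40) = 95.71/11.70 = 8.181 mg/L.
Mixed L₀ = (10.3×4.35 + 1.40×106)/(11.70) = 193.2/11.70 = 16.51 mg/L.
Initial deficit D₀ = C_s − DO₀ = 9.29 − 8.181 = 1.109 mg/L.
D(1.77) = [0.233×16.51/(0.474−0.233)](e^(−0.233×1.77) − e^(−0.474×1.77)) + 1.109 e^(−0.474×1.77)
= 15.97 × (0.6621 − 0.4322) + 1.109 × 0.4322 = 4.150 mg/L.
DO = 9.29 − 4.150 = 5.140 mg/L.

DO ≈ 5.14 mg/L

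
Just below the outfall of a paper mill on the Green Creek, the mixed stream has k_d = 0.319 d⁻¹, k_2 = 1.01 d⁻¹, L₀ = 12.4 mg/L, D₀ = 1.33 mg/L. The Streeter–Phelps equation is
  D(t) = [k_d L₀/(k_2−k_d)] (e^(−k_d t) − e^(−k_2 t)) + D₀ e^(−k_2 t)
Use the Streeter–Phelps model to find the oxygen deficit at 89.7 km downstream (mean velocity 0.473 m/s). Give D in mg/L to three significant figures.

Travel time t = x/v = 89.7 km / (0.473 m/s) = 89700 m / 0.473 m/s = 189600 s = 2.195 d.
k_d L₀/(k_2−k_d) = 0.319×12.4/(1.01−0.319) = 3.956/0.6910 = 5.724 mg/L.
e^(−k_d t) = e^(−0.319×2.195) = 0.4965; e^(−k_2 t) = e^(−1.01×2.195) = 0.1090.
D = 5.724 × (0.4965 − 0.1090) + 1.33 × 0.1090 = 2.218 + 0.1449 = 2.363 mg/L.

D ≈ 2.36 mg/L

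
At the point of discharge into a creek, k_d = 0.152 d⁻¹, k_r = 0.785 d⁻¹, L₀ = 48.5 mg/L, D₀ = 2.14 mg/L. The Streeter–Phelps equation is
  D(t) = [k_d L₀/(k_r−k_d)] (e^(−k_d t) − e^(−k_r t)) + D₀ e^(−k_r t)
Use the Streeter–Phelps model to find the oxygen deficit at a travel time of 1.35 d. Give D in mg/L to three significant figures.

k_d L₀/(k_r−k_d) = 0.152×48.5/(0.785−0.152) = 7.372/0.6330 = 11.65 mg/L.
e^(−k_d t) = e^(−0.152×1.350) = 0.8145; e^(−k_r t) = e^(−0.785×1.350) = 0.3465.
D = 11.65 × (0.8145 − 0.3465) + 2.14 × 0.3465 = 5.450 + 0.7416 = 6.191 mg/L.

D ≈ 6.19 mg/L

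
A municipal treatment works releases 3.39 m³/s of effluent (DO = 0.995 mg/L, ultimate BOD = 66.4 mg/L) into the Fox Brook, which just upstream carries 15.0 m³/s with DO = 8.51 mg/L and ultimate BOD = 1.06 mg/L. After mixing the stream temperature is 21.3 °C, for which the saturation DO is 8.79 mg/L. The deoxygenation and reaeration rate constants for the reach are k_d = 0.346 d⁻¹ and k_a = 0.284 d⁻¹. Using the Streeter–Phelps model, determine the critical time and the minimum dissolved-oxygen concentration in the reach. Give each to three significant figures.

t_c ≈ 2.82 d; minimum DO ≈ 2.78 mg/L

Mixed DO = (15.0×8.51 + 3.39×0.995)/(15.0+3.39) = 131.0/18.39 = 7.125 mg/L.
Mixed L₀ = (15.0×1.06 + 3.39×66.4)/(18.39) = 241.0/18.39 = 13.10 mg/L.
Initial deficit D₀ = C_s − DO₀ = 8.79 − 7.125 = 1.665 mg/L.
t_c = (1/-0.06200) ln[(0.284/0.346)(1 − 1.665×-0.06200/(0.346×13.10))] = -16.13 × ln(0.8395) = 2.822 d.
D_c = (0.346/0.284) × 13.10 × e^(−0.346×2.822) = 1.218 × 13.10 × 0.3767 = 6.014 mg/L.
Minimum DO = 8.79 − 6.014 = 2.776 mg/L.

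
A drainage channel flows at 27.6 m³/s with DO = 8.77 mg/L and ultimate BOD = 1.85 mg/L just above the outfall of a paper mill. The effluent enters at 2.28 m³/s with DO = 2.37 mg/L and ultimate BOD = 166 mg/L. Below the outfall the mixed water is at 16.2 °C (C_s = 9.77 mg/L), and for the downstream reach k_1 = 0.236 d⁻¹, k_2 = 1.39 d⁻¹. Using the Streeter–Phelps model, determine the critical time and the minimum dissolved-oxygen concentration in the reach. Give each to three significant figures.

Mixed DO = (27.6×8.77 + 2.28×2.37)/(27.6+2.28) = 247.5/29.88 = 8.282 mg/L.
Mixed L₀ = (27.6×1.85 + 2.28×166)/(29.88) = 429.5/29.88 = 14.38 mg/L.
Initial deficit D₀ = C_s − DO₀ = 9.77 − 8.282 = 1.488 mg/L.
t_c = (1/1.154) ln[(1.39/0.236)(1 − 1.488×1.154/(0.236×14.38))] = 0.8666 × ln(2.908) = 0.9250 d.
D_c = (0.236/1.39) × 14.38 × e^(−0.236×0.9250) = 0.1698 × 14.38 × 0.8039 = 1.962 mg/L.
Minimum DO = 9.77 − 1.962 = 7.808 mg/L.

t_c ≈ 0.925 d; minimum DO ≈ 7.81 mg/L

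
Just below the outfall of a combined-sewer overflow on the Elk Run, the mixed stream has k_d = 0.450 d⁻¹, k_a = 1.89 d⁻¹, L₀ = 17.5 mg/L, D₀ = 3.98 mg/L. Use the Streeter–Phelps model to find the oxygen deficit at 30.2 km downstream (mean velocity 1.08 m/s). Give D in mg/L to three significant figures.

Travel time t = x/v = 30.2 km / (1.08 m/s) = 30200 m / 1.08 m/s = 27960 s = 0.3236 d.
k_d L₀/(k_a−k_d) = 0.450×17.5/(1.89−0.450) = 7.875/1.440 = 5.469 mg/L.
e^(−k_d t) = e^(−0.450×0.3236) = 0.8645; e^(−k_a t) = e^(−1.89×0.3236) = 0.5424.
D = 5.469 × (0.8645 − 0.5424) + 3.98 × 0.5424 = 1.761 + 2.159 = 3.920 mg/L.

D ≈ 3.92 mg/L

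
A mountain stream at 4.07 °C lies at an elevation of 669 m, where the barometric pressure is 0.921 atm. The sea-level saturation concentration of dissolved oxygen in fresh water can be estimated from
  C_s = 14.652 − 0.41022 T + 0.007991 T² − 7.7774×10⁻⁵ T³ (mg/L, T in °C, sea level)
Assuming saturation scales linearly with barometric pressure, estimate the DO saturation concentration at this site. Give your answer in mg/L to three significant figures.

At sea level: C_s = 14.652 − 0.41022×4.07 + 0.007991×4.07² − 7.7774×10⁻⁵×4.07³ = 13.11 mg/L.
Pressure correction: C_s' = 13.11 × 0.921 = 12.07 mg/L.

C_s ≈ 12.1 mg/L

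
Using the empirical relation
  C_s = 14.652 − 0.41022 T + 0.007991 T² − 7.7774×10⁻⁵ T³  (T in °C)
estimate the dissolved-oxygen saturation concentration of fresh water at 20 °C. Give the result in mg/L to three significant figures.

C_s ≈ 9.02 mg/L

C_s = 14.652 − 0.41022×20 + 0.007991×20² − 7.7774×10⁻⁵×20³ = 9.022 mg/L.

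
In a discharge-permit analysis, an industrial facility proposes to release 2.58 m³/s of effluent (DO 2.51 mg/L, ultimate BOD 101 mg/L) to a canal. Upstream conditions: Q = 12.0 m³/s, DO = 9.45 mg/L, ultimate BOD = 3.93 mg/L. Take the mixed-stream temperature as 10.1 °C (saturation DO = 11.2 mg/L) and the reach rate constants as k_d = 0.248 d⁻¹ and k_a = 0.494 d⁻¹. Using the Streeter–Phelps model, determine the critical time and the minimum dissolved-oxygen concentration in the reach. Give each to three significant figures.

t_c ≈ 2.19 d; minimum DO ≈ 5.04 mg/L

Mixed DO = (12.0×9.45 + 2.58×2.51)/(12.0+2.58) = 119.9/14.58 = 8.222 mg/L.
Mixed L₀ = (12.0×3.93 + 2.58×101)/(14.58) = 307.7/14.58 = 21.11 mg/L.
Initial deficit D₀ = C_s − DO₀ = 11.2 − 8.222 = 2.978 mg/L.
t_c = (1/0.2460) ln[(0.494/0.248)(1 − 2.978×0.2460/(0.248×21.11))] = 4.065 × ln(1.713) = 2.188 d.
D_c = (0.248/0.494) × 21.11 × e^(−0.248×2.188) = 0.5020 × 21.11 × 0.5812 = 6.158 mg/L.
Minimum DO = 11.2 − 6.158 = 5.042 mg/L.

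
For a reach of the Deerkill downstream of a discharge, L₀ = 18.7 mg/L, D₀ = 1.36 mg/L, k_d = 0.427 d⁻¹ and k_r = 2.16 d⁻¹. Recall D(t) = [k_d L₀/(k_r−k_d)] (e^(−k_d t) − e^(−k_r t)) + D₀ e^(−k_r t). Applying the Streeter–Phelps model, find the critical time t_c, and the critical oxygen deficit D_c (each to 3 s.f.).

t_c = [1/(k_r−k_d)] ln[(k_r/k_d)(1 − D₀(k_r−k_d)/(k_d L₀))]
= [1/(2.16−0.427)] ln[(2.16/0.427)(1 − 1.36×1.733/(0.427×18.7))]
= (1/1.733) ln[5.059 × 0.7048] = 0.5770 × ln(3.565) = 0.5770 × 1.271 = 0.7336 d.
D_c = (k_d/k_r) L₀ e^(−k_d t_c) = (0.427/2.16) × 18.7 × e^(−0.427×0.7336) = 0.1977 × 18.7 × 0.7311 = 2.703 mg/L.

t_c ≈ 0.734 d; D_c ≈ 2.70 mg/L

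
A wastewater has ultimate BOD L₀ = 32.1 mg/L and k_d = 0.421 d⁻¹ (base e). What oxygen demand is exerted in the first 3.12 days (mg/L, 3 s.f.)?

y_t = L₀(1 − e^(−k_d t)) = 32.1 × (1 − e^(−0.421×3.12))
= 32.1 × (1 − 0.2689) = 32.1 × 0.7311 = 23.47 mg/L.

y ≈ 23.5 mg/L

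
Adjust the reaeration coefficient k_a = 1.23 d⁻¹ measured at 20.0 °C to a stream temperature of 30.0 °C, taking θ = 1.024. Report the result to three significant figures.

k_a ≈ 1.56 d⁻¹

k_a(T₂) = k_a(T₁) · θ^(T₂−T₁) = 1.23 × 1.024^(30.0−20.0)
= 1.23 × 1.024^10.0 = 1.23 × 1.268 = 1.559 d⁻¹.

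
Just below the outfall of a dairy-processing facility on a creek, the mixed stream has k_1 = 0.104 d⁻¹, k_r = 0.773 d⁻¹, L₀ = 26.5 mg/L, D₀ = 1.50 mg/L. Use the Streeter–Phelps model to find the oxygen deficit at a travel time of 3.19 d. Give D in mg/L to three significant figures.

D ≈ 2.73 mg/L

k_1 L₀/(k_r−k_1) = 0.104×26.5/(0.773−0.104) = 2.756/0.6690 = 4.120 mg/L.
e^(−k_1 t) = e^(−0.104×3.190) = 0.7177; e^(−k_r t) = e^(−0.773×3.190) = 0.08493.
D = 4.120 × (0.7177 − 0.08493) + 1.50 × 0.08493 = 2.607 + 0.1274 = 2.734 mg/L.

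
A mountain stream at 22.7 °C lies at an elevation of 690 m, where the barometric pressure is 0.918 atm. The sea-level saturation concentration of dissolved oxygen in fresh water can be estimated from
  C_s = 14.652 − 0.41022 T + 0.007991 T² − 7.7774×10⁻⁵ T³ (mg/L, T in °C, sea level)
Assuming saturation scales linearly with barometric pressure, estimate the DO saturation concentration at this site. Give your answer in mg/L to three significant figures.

At sea level: C_s = 14.652 − 0.41022×22.7 + 0.007991×22.7² − 7.7774×10⁻⁵×22.7³ = 8.548 mg/L.
Pressure correction: C_s' = 8.548 × 0.918 = 7.847 mg/L.

C_s ≈ 7.85 mg/L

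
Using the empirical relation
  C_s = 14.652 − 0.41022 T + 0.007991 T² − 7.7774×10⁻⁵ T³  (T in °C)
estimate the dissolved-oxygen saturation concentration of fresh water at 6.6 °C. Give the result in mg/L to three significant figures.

C_s = 14.652 − 0.41022×6.6 + 0.007991×6.6² − 7.7774×10⁻⁵×6.6³ = 12.27 mg/L.

C_s ≈ 12.3 mg/L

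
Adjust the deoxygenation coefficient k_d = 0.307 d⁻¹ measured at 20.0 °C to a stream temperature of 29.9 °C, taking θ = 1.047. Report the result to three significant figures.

k_d(T₂) = k_d(T₁) · θ^(T₂−T₁) = 0.307 × 1.047^(29.9−20.0)
= 0.307 × 1.047^9.90 = 0.307 × 1.576 = 0.4837 d⁻¹.

k_d ≈ 0.484 d⁻¹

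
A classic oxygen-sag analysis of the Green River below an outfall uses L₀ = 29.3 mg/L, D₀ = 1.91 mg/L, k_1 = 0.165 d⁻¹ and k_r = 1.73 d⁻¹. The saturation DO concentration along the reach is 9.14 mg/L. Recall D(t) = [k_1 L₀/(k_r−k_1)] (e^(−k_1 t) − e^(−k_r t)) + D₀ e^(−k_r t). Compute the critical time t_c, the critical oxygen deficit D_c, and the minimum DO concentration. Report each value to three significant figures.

t_c ≈ 0.886 d; D_c ≈ 2.41 mg/L; min DO ≈ 6.73 mg/L

t_c = [1/(k_r−k_1)] ln[(k_r/k_1)(1 − D₀(k_r−k_1)/(k_1 L₀))]
= [1/(1.73−0.165)] ln[(1.73/0.165)(1 − 1.91×1.565/(0.165×29.3))]
= (1/1.565) ln[10.48 × 0.3817] = 0.6390 × ln(4.002) = 0.6390 × 1.387 = 0.8861 d.
L(t_c) = L₀ e^(−k_1 t_c) = 29.3 × 0.8640 = 25.31 mg/L, and at the critical point k_r D_c = k_1 L, so D_c = (0.165/1.73) × 25.31 = 2.414 mg/L.
Minimum DO = C_s − D_c = 9.14 − 2.414 = 6.726 mg/L.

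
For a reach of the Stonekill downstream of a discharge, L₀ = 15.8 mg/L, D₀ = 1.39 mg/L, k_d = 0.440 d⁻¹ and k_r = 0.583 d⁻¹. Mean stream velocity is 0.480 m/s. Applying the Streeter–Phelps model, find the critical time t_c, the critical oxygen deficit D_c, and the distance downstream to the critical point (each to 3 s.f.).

With k_r/k_d = 1.325 and 1 − D₀(k_r−k_d)/(k_d L₀) = 0.9714,
t_c = ln(1.325 × 0.9714) / (0.583 − 0.440) = ln(1.287) / 0.1430 = 0.2524/0.1430 = 1.765 d.
L(t_c) = L₀ e^(−k_d t_c) = 15.8 × 0.4600 = 7.267 mg/L, and at the critical point k_r D_c = k_d L, so D_c = (0.440/0.583) × 7.267 = 5.485 mg/L.
x_c = v t_c = 0.480 m/s × 1.765 d × 86400 s/d = 73200 m ≈ 73.2 km.

t_c ≈ 1.77 d; D_c ≈ 5.48 mg/L; x_c ≈ 73.2 km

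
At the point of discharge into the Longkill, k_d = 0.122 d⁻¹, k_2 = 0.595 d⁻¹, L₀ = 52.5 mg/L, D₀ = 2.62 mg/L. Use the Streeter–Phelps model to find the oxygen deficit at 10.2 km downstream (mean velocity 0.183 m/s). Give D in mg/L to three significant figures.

D ≈ 5.08 mg/L

Travel time t = x/v = 10.2 km / (0.183 m/s) = 10200 m / 0.183 m/s = 55740 s = 0.6451 d.
k_d L₀/(k_2−k_d) = 0.122×52.5/(0.595−0.122) = 6.405/0.4730 = 13.54 mg/L.
e^(−k_d t) = e^(−0.122×0.6451) = 0.9243; e^(−k_2 t) = e^(−0.595×0.6451) = 0.6812.
D = 13.54 × (0.9243 − 0.6812) + 2.62 × 0.6812 = 3.292 + 1.785 = 5.076 mg/L.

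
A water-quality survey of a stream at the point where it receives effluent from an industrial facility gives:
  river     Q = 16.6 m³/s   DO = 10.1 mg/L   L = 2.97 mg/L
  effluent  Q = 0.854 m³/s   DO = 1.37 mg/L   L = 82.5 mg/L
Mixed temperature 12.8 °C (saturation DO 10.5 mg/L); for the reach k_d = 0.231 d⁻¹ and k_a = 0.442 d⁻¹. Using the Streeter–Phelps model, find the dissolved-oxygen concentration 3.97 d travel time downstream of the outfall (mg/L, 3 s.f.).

Mixed DO = (16.6×10.1 + 0.854×1.37)/(16.6+0.854) = 168.8/17.45 = 9.673 mg/L.
Mixed L₀ = (16.6×2.97 + 0.854×82.5)/(17.45) = 119.8/17.45 = 6.861 mg/L.
Initial deficit D₀ = C_s − DO₀ = 10.5 − 9.673 = 0.8271 mg/L.
D(3.97) = [0.231×6.861/(0.442−0.231)](e^(−0.231×3.97) − e^(−0.442×3.97)) + 0.8271 e^(−0.442×3.97)
= 7.512 × (0.3997 − 0.1730) + 0.8271 × 0.1730 = 1.846 mg/L.
DO = 10.5 − 1.846 = 8.654 mg/L.

DO ≈ 8.65 mg/L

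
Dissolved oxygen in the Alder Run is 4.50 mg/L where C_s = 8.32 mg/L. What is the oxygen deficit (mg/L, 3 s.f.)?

D ≈ 3.82 mg/L

D = C_s − C = 8.32 − 4.50 = 3.82 mg/L.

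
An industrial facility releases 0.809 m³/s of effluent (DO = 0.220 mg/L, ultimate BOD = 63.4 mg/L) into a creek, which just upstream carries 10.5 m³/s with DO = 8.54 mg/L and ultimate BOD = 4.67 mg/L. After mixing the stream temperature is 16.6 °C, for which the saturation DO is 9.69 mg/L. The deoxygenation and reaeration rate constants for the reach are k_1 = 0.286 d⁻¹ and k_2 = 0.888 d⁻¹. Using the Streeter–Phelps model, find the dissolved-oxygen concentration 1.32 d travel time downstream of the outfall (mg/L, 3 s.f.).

DO ≈ 7.57 mg/L

Mixed DO = (10.5×8.54 + 0.809×0.220)/(10.5+0.809) = 89.85/11.31 = 7.945 mg/L.
Mixed L₀ = (10.5×4.67 + 0.809×63.4)/(11.31) = 100.3/11.31 = 8.871 mg/L.
Initial deficit D₀ = C_s − DO₀ = 9.69 − 7.945 = 1.745 mg/L.
D(1.32) = [0.286×8.871/(0.888−0.286)](e^(−0.286×1.32) − e^(−0.888×1.32)) + 1.745 e^(−0.888×1.32)
= 4.215 × (0.6856 − 0.3097) + 1.745 × 0.3097 = 2.125 mg/L.
DO = 9.69 − 2.125 = 7.565 mg/L.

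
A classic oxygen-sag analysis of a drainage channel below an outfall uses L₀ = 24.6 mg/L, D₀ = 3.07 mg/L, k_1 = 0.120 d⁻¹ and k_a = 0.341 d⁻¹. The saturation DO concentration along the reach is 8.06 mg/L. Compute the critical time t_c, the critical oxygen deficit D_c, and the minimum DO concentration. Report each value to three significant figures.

t_c ≈ 3.54 d; D_c ≈ 5.66 mg/L; min DO ≈ 2.40 mg/L

t_c = [1/(k_a−k_1)] ln[(k_a/k_1)(1 − D₀(k_a−k_1)/(k_1 L₀))]
= [1/(0.341−0.120)] ln[(0.341/0.120)(1 − 3.07×0.2210/(0.120×24.6))]
= (1/0.2210) ln[2.842 × 0.7702] = 4.525 × ln(2.189) = 4.525 × 0.7832 = 3.544 d.
L(t_c) = L₀ e^(−k_1 t_c) = 24.6 × 0.6536 = 16.08 mg/L, and at the critical point k_a D_c = k_1 L, so D_c = (0.120/0.341) × 16.08 = 5.658 mg/L.
Minimum DO = C_s − D_c = 8.06 − 5.658 = 2.402 mg/L.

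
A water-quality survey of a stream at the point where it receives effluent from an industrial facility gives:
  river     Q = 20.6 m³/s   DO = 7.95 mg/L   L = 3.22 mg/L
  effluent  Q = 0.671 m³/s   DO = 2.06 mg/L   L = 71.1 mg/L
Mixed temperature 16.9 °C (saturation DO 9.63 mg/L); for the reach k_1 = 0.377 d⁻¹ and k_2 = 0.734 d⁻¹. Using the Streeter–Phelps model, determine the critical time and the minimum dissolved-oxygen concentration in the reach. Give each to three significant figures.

Mixed DO = (20.6×7.95 + 0.671×2.06)/(20.6+0.671) = 165.2/21.27 = 7.764 mg/L.
Mixed L₀ = (20.6×3.22 + 0.671×71.1)/(21.27) = 114.0/21.27 = 5.361 mg/L.
Initial deficit D₀ = C_s − DO₀ = 9.63 − 7.764 = 1.866 mg/L.
t_c = (1/0.3570) ln[(0.734/0.377)(1 − 1.866×0.3570/(0.377×5.361))] = 2.801 × ln(1.305) = 0.7464 d.
D_c = (0.377/0.734) × 5.361 × e^(−0.377×0.7464) = 0.5136 × 5.361 × 0.7547 = 2.078 mg/L.
Minimum DO = 9.63 − 2.078 = 7.552 mg/L.

t_c ≈ 0.746 d; minimum DO ≈ 7.55 mg/L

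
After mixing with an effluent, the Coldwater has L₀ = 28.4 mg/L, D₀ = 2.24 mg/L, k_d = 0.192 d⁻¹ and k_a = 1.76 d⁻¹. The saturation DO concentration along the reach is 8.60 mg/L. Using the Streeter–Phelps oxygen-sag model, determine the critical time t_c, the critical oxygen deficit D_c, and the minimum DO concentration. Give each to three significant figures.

At the critical point dD/dt = 0, so k_d L₀ e^(−k_d t) = k_a D. Substituting D(t) from the Streeter–Phelps equation and solving for t gives
t_c = ln[(k_a/k_d)(1 − D₀(k_a−k_d)/(k_d L₀))] / (k_a−k_d).
Here k_a−k_d = 1.568 d⁻¹ and 1 − D₀(k_a−k_d)/(k_d L₀) = 1 − 2.24×1.568/(0.192×28.4) = 0.3559, so
t_c = ln(9.167 × 0.3559) / 1.568 = 1.182 / 1.568 = 0.7541 d.
D_c = (k_d/k_a) L₀ e^(−k_d t_c) = (0.192/1.76) × 28.4 × e^(−0.192×0.7541) = 0.1091 × 28.4 × 0.8652 = 2.681 mg/L.
Minimum DO = C_s − D_c = 8.60 − 2.681 = 5.919 mg/L.

t_c ≈ 0.754 d; D_c ≈ 2.68 mg/L; min DO ≈ 5.92 mg/L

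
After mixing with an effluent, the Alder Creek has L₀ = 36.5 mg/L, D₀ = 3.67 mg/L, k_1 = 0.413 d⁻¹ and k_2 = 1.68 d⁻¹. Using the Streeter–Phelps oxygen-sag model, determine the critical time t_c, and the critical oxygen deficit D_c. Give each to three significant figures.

t_c ≈ 0.816 d; D_c ≈ 6.40 mg/L

At the critical point dD/dt = 0, so k_1 L₀ e^(−k_1 t) = k_2 D. Substituting D(t) from the Streeter–Phelps equation and solving for t gives
t_c = ln[(k_2/k_1)(1 − D₀(k_2−k_1)/(k_1 L₀))] / (k_2−k_1).
Here k_2−k_1 = 1.267 d⁻¹ and 1 − D₀(k_2−k_1)/(k_1 L₀) = 1 − 3.67×1.267/(0.413×36.5) = 0.6915, so
t_c = ln(4.068 × 0.6915) / 1.267 = 1.034 / 1.267 = 0.8163 d.
L(t_c) = L₀ e^(−k_1 t_c) = 36.5 × 0.7138 = 26.05 mg/L, and at the critical point k_2 D_c = k_1 L, so D_c = (0.413/1.68) × 26.05 = 6.405 mg/L.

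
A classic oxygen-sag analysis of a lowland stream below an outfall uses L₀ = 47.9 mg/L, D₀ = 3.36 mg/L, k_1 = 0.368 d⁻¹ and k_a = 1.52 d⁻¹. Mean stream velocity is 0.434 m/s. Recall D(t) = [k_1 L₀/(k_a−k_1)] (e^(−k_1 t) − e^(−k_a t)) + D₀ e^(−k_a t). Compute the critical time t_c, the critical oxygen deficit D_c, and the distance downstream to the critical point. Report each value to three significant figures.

t_c = [1/(k_a−k_1)] ln[(k_a/k_1)(1 − D₀(k_a−k_1)/(k_1 L₀))]
= [1/(1.52−0.368)] ln[(1.52/0.368)(1 − 3.36×1.152/(0.368×47.9))]
= (1/1.152) ln[4.130 × 0.7804] = 0.8681 × ln(3.223) = 0.8681 × 1.170 = 1.016 d.
L(t_c) = L₀ e^(−k_1 t_c) = 47.9 × 0.6881 = 32.96 mg/L, and at the critical point k_a D_c = k_1 L, so D_c = (0.368/1.52) × 32.96 = 7.979 mg/L.
x_c = v t_c = 0.434 m/s × 1.016 d × 86400 s/d = 38100 m ≈ 38.1 km.

t_c ≈ 1.02 d; D_c ≈ 7.98 mg/L; x_c ≈ 38.1 km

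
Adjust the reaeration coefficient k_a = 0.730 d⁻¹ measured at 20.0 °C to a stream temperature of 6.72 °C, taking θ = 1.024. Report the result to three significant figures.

k_a(T₂) = k_a(T₁) · θ^(T₂−T₁) = 0.730 × 1.024^(6.72−20.0)
= 0.730 × 1.024^-13.3 = 0.730 × 0.7298 = 0.5328 d⁻¹.

k_a ≈ 0.533 d⁻¹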